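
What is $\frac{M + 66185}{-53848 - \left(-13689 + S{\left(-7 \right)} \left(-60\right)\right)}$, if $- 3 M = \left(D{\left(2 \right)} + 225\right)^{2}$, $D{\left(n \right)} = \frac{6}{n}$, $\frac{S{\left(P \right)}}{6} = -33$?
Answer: $- \frac{48857}{52039} \approx -0.93885$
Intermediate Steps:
$S{\left(P \right)} = -198$ ($S{\left(P \right)} = 6 \left(-33\right) = -198$)
$M = -17328$ ($M = - \frac{\left(\frac{6}{2} + 225\right)^{2}}{3} = - \frac{\left(6 \cdot \frac{1}{2} + 225\right)^{2}}{3} = - \frac{\left(3 + 225\right)^{2}}{3} = - \frac{228^{2}}{3} = \left(- \frac{1}{3}\right) 51984 = -17328$)
$\frac{M + 66185}{-53848 - \left(-13689 + S{\left(-7 \right)} \left(-60\right)\right)} = \frac{-17328 + 66185}{-53848 + \left(\left(-117\right)^{2} - \left(-198\right) \left(-60\right)\right)} = \frac{48857}{-53848 + \left(13689 - 11880\right)} = \frac{48857}{-53848 + 1809} = \frac{48857}{-52039} = 48857 \left(- \frac{1}{52039}\right) = - \frac{48857}{52039}$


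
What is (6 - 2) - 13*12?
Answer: -152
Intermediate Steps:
(6 - 2) - 13*12 = 4 - 156 = -152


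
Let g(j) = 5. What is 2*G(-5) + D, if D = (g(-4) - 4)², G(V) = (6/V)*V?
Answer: 13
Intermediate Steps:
G(V) = 6
D = 1 (D = (5 - 4)² = 1² = 1)
2*G(-5) + D = 2*6 + 1 = 12 + 1 = 13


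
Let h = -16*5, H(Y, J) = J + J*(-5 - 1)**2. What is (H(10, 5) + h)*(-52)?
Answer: -5460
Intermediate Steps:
H(Y, J) = 37*J (H(Y, J) = J + J*(-6)**2 = J + J*36 = J + 36*J = 37*J)
h = -80
(H(10, 5) + h)*(-52) = (37*5 - 80)*(-52) = (185 - 80)*(-52) = 105*(-52) = -5460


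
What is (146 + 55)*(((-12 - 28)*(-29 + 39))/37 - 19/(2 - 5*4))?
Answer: -435299/222 ≈ -1960.8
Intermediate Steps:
(146 + 55)*(((-12 - 28)*(-29 + 39))/37 - 19/(2 - 5*4)) = 201*(-40*10*(1/37) - 19/(2 - 20)) = 201*(-400*1/37 - 19/(-18)) = 201*(-400/37 - 19*(-1/18)) = 201*(-400/37 + 19/18) = 201*(-6497/666) = -435299/222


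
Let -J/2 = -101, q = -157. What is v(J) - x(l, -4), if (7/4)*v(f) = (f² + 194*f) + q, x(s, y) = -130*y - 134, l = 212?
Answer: 45234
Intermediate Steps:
x(s, y) = -134 - 130*y
J = 202 (J = -2*(-101) = 202)
v(f) = -628/7 + 4*f²/7 + 776*f/7 (v(f) = 4*((f² + 194*f) - 157)/7 = 4*(-157 + f² + 194*f)/7 = -628/7 + 4*f²/7 + 776*f/7)
v(J) - x(l, -4) = (-628/7 + (4/7)*202² + (776/7)*202) - (-134 - 130*(-4)) = (-628/7 + (4/7)*40804 + 156752/7) - (-134 + 520) = (-628/7 + 163216/7 + 156752/7) - 1*386 = 45620 - 386 = 45234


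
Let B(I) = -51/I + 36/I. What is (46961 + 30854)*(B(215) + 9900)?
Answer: 33125612055/43 ≈ 7.7036e+8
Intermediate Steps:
B(I) = -15/I
(46961 + 30854)*(B(215) + 9900) = (46961 + 30854)*(-15/215 + 9900) = 77815*(-15*1/215 + 9900) = 77815*(-3/43 + 9900) = 77815*(425697/43) = 33125612055/43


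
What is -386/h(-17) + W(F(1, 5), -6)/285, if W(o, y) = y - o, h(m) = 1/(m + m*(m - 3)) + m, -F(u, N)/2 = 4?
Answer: 1184807/52155 ≈ 22.717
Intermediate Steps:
F(u, N) = -8 (F(u, N) = -2*4 = -8)
h(m) = m + 1/(m + m*(-3 + m)) (h(m) = 1/(m + m*(-3 + m)) + m = m + 1/(m + m*(-3 + m)))
-386/h(-17) + W(F(1, 5), -6)/285 = -386*(-17*(-2 - 17)/(1 + (-17)³ - 2*(-17)²)) + (-6 - 1*(-8))/285 = -386*323/(1 - 4913 - 2*289) + (-6 + 8)*(1/285) = -386*323/(1 - 4913 - 578) + 2*(1/285) = -386/((-1/17*(-1/19)*(-5490))) + 2/285 = -386/(-5490/323) + 2/285 = -386*(-323/5490) + 2/285 = 62339/2745 + 2/285 = 1184807/52155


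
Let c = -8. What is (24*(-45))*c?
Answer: 8640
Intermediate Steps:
(24*(-45))*c = (24*(-45))*(-8) = -1080*(-8) = 8640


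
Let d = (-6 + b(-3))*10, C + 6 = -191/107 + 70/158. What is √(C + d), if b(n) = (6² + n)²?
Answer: 2*√193328410846/8453 ≈ 104.03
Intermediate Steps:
b(n) = (36 + n)²
C = -62062/8453 (C = -6 + (-191/107 + 70/158) = -6 + (-191*1/107 + 70*(1/158)) = -6 + (-191/107 + 35/79) = -6 - 11344/8453 = -62062/8453 ≈ -7.3420)
d = 10830 (d = (-6 + (36 - 3)²)*10 = (-6 + 33²)*10 = (-6 + 1089)*10 = 1083*10 = 10830)
√(C + d) = √(-62062/8453 + 10830) = √(91483928/8453) = 2*√193328410846/8453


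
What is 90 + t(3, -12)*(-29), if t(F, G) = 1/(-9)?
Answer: 839/9 ≈ 93.222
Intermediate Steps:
t(F, G) = -⅑
90 + t(3, -12)*(-29) = 90 - ⅑*(-29) = 90 + 29/9 = 839/9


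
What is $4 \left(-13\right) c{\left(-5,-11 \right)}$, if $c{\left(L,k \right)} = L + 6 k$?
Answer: $3692$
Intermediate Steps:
$4 \left(-13\right) c{\left(-5,-11 \right)} = 4 \left(-13\right) \left(-5 + 6 \left(-11\right)\right) = - 52 \left(-5 - 66\right) = \left(-52\right) \left(-71\right) = 3692$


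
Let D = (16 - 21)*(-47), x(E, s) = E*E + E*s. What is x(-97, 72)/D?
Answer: 485/47 ≈ 10.319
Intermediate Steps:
x(E, s) = E² + E*s
D = 235 (D = -5*(-47) = 235)
x(-97, 72)/D = -97*(-97 + 72)/235 = -97*(-25)*(1/235) = 2425*(1/235) = 485/47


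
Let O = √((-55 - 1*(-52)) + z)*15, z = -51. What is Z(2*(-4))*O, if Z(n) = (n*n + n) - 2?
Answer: 2430*I*√6 ≈ 5952.3*I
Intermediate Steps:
Z(n) = -2 + n + n² (Z(n) = (n² + n) - 2 = (n + n²) - 2 = -2 + n + n²)
O = 45*I*√6 (O = √((-55 - 1*(-52)) - 51)*15 = √((-55 + 52) - 51)*15 = √(-3 - 51)*15 = √(-54)*15 = (3*I*√6)*15 = 45*I*√6 ≈ 110.23*I)
Z(2*(-4))*O = (-2 + 2*(-4) + (2*(-4))²)*(45*I*√6) = (-2 - 8 + (-8)²)*(45*I*√6) = (-2 - 8 + 64)*(45*I*√6) = 54*(45*I*√6) = 2430*I*√6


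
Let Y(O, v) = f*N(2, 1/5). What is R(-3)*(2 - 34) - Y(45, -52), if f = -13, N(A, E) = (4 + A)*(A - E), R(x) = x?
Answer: 1182/5 ≈ 236.40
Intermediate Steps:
Y(O, v) = -702/5 (Y(O, v) = -13*(2**2 - 4/5 + 4*2 - 1*2*1/5) = -13*(4 - 4/5 + 8 - 1*2*1*(1/5)) = -13*(4 - 4*1/5 + 8 - 1*2*1/5) = -13*(4 - 4/5 + 8 - 2/5) = -13*54/5 = -702/5)
R(-3)*(2 - 34) - Y(45, -52) = -3*(2 - 34) - 1*(-702/5) = -3*(-32) + 702/5 = 96 + 702/5 = 1182/5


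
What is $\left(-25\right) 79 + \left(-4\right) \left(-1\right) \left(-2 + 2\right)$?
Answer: $-1975$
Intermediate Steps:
$\left(-25\right) 79 + \left(-4\right) \left(-1\right) \left(-2 + 2\right) = -1975 + 4 \cdot 0 = -1975 + 0 = -1975$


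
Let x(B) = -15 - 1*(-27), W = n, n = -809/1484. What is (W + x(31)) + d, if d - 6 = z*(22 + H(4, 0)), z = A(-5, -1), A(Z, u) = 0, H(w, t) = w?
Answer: 25903/1484 ≈ 17.455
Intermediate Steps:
n = -809/1484 (n = -809*1/1484 = -809/1484 ≈ -0.54515)
z = 0
W = -809/1484 ≈ -0.54515
x(B) = 12 (x(B) = -15 + 27 = 12)
d = 6 (d = 6 + 0*(22 + 4) = 6 + 0*26 = 6 + 0 = 6)
(W + x(31)) + d = (-809/1484 + 12) + 6 = 16999/1484 + 6 = 25903/1484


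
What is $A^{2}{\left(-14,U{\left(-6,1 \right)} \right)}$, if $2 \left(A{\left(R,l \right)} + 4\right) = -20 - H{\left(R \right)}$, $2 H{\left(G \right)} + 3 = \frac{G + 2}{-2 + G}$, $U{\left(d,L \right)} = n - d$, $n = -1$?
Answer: $\frac{46225}{256} \approx 180.57$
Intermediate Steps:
$U{\left(d,L \right)} = -1 - d$
$H{\left(G \right)} = - \frac{3}{2} + \frac{2 + G}{2 \left(-2 + G\right)}$ ($H{\left(G \right)} = - \frac{3}{2} + \frac{\left(G + 2\right) \frac{1}{-2 + G}}{2} = - \frac{3}{2} + \frac{\left(2 + G\right) \frac{1}{-2 + G}}{2} = - \frac{3}{2} + \frac{\frac{1}{-2 + G} \left(2 + G\right)}{2} = - \frac{3}{2} + \frac{2 + G}{2 \left(-2 + G\right)}$)
$A{\left(R,l \right)} = -14 - \frac{4 - R}{2 \left(-2 + R\right)}$ ($A{\left(R,l \right)} = -4 + \frac{-20 - \frac{4 - R}{-2 + R}}{2} = -4 - \left(10 + \frac{4 - R}{2 \left(-2 + R\right)}\right) = -14 - \frac{4 - R}{2 \left(-2 + R\right)}$)
$A^{2}{\left(-14,U{\left(-6,1 \right)} \right)} = \left(\frac{52 - -378}{2 \left(-2 - 14\right)}\right)^{2} = \left(\frac{52 + 378}{2 \left(-16\right)}\right)^{2} = \left(\frac{1}{2} \left(- \frac{1}{16}\right) 430\right)^{2} = \left(- \frac{215}{16}\right)^{2} = \frac{46225}{256}$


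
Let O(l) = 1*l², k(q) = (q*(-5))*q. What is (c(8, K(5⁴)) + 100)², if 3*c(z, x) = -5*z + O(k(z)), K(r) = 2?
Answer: 1171008400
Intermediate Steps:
k(q) = -5*q² (k(q) = (-5*q)*q = -5*q²)
O(l) = l²
c(z, x) = -5*z/3 + 25*z⁴/3 (c(z, x) = (-5*z + (-5*z²)²)/3 = (-5*z + 25*z⁴)/3 = -5*z/3 + 25*z⁴/3)
(c(8, K(5⁴)) + 100)² = ((5/3)*8*(-1 + 5*8³) + 100)² = ((5/3)*8*(-1 + 5*512) + 100)² = ((5/3)*8*(-1 + 2560) + 100)² = ((5/3)*8*2559 + 100)² = (34120 + 100)² = 34220² = 1171008400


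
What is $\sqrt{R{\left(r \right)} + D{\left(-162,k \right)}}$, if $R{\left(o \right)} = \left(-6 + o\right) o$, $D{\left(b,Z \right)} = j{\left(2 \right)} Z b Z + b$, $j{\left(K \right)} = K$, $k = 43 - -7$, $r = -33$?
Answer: $15 i \sqrt{3595} \approx 899.38 i$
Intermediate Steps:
$k = 50$ ($k = 43 + 7 = 50$)
$D{\left(b,Z \right)} = b + 2 b Z^{2}$ ($D{\left(b,Z \right)} = 2 Z b Z + b = 2 b Z^{2} + b = b + 2 b Z^{2}$)
$R{\left(o \right)} = o \left(-6 + o\right)$
$\sqrt{R{\left(r \right)} + D{\left(-162,k \right)}} = \sqrt{- 33 \left(-6 - 33\right) - 162 \left(1 + 2 \cdot 50^{2}\right)} = \sqrt{\left(-33\right) \left(-39\right) - 162 \left(1 + 2 \cdot 2500\right)} = \sqrt{1287 - 162 \left(1 + 5000\right)} = \sqrt{1287 - 810162} = \sqrt{-808875} = 15 i \sqrt{3595}$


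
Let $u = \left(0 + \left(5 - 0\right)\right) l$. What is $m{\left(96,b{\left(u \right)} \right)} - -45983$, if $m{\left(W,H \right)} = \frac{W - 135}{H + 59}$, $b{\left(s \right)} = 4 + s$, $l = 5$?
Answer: $\frac{4046465}{88} \approx 45983.0$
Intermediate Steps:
$u = 25$ ($u = \left(0 + \left(5 - 0\right)\right) 5 = \left(0 + \left(5 + 0\right)\right) 5 = \left(0 + 5\right) 5 = 5 \cdot 5 = 25$)
$m{\left(W,H \right)} = \frac{-135 + W}{59 + H}$
$m{\left(96,b{\left(u \right)} \right)} - -45983 = \frac{-135 + 96}{59 + \left(4 + 25\right)} - -45983 = \frac{1}{59 + 29} \left(-39\right) + 45983 = \frac{1}{88} \left(-39\right) + 45983 = - \frac{39}{88} + 45983 = \frac{4046465}{88}$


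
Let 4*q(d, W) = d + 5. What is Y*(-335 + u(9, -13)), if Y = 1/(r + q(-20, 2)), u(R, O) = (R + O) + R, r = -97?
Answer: 1320/403 ≈ 3.2754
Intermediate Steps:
u(R, O) = O + 2*R (u(R, O) = (O + R) + R = O + 2*R)
q(d, W) = 5/4 + d/4 (q(d, W) = (d + 5)/4 = (5 + d)/4 = 5/4 + d/4)
Y = -4/403 (Y = 1/(-97 + (5/4 + (1/4)*(-20))) = 1/(-97 + (5/4 - 5)) = 1/(-97 - 15/4) = 1/(-403/4) = -4/403 ≈ -0.0099256)
Y*(-335 + u(9, -13)) = -4*(-335 + (-13 + 2*9))/403 = -4*(-335 + (-13 + 18))/403 = -4*(-335 + 5)/403 = -4/403*(-330) = 1320/403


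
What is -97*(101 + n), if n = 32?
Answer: -12901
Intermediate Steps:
-97*(101 + n) = -97*(101 + 32) = -97*133 = -12901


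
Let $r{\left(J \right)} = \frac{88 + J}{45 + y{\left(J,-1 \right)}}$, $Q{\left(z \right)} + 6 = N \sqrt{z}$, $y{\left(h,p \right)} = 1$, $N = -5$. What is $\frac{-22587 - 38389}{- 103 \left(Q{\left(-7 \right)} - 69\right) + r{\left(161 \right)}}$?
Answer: $- \frac{997418212704}{130379161501} + \frac{66447986240 i \sqrt{7}}{130379161501} \approx -7.6501 + 1.3484 i$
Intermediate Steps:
$Q{\left(z \right)} = -6 - 5 \sqrt{z}$
$r{\left(J \right)} = \frac{44}{23} + \frac{J}{46}$ ($r{\left(J \right)} = \frac{88 + J}{45 + 1} = \frac{88 + J}{46} = \left(88 + J\right) \frac{1}{46} = \frac{44}{23} + \frac{J}{46}$)
$\frac{-22587 - 38389}{- 103 \left(Q{\left(-7 \right)} - 69\right) + r{\left(161 \right)}} = \frac{-22587 - 38389}{- 103 \left(\left(-6 - 5 \sqrt{-7}\right) - 69\right) + \left(\frac{44}{23} + \frac{1}{46} \cdot 161\right)} = - \frac{60976}{- 103 \left(\left(-6 - 5 i \sqrt{7}\right) - 69\right) + \left(\frac{44}{23} + \frac{7}{2}\right)} = - \frac{60976}{- 103 \left(\left(-6 - 5 i \sqrt{7}\right) - 69\right) + \frac{249}{46}} = - \frac{60976}{- 103 \left(-75 - 5 i \sqrt{7}\right) + \frac{249}{46}} = - \frac{60976}{\left(7725 + 515 i \sqrt{7}\right) + \frac{249}{46}} = - \frac{60976}{\frac{355599}{46} + 515 i \sqrt{7}}$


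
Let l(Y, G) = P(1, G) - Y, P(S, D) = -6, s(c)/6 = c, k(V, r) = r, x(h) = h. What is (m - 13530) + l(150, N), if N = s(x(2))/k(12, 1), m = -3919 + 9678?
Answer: -7927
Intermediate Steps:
s(c) = 6*c
m = 5759
N = 12 (N = (6*2)/1 = 12*1 = 12)
l(Y, G) = -6 - Y
(m - 13530) + l(150, N) = (5759 - 13530) + (-6 - 1*150) = -7771 + (-6 - 150) = -7771 - 156 = -7927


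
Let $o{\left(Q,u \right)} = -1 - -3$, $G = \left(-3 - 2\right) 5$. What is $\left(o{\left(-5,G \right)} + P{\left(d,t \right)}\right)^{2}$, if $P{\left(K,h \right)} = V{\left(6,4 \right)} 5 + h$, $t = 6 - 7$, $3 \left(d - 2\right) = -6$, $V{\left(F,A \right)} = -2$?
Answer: $81$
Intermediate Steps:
$G = -25$ ($G = \left(-5\right) 5 = -25$)
$d = 0$ ($d = 2 + \frac{1}{3} \left(-6\right) = 2 - 2 = 0$)
$o{\left(Q,u \right)} = 2$ ($o{\left(Q,u \right)} = -1 + 3 = 2$)
$t = -1$ ($t = 6 - 7 = -1$)
$P{\left(K,h \right)} = -10 + h$ ($P{\left(K,h \right)} = \left(-2\right) 5 + h = -10 + h$)
$\left(o{\left(-5,G \right)} + P{\left(d,t \right)}\right)^{2} = \left(2 - 11\right)^{2} = \left(-9\right)^{2} = 81$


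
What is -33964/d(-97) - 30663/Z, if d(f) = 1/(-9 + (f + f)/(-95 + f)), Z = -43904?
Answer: 35741224325/131712 ≈ 2.7136e+5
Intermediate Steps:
d(f) = 1/(-9 + 2*f/(-95 + f)) (d(f) = 1/(-9 + (2*f)/(-95 + f)) = 1/(-9 + 2*f/(-95 + f)))
-33964/d(-97) - 30663/Z = -33964*(-855 + 7*(-97))/(95 - 1*(-97)) - 30663/(-43904) = -33964*(-855 - 679)/(95 + 97) - 30663*(-1/43904) = -33964/(192/(-1534)) + 30663/43904 = -33964/((-1/1534*192)) + 30663/43904 = -33964/(-96/767) + 30663/43904 = -33964*(-767/96) + 30663/43904 = 6512597/24 + 30663/43904 = 35741224325/131712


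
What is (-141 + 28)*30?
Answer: -3390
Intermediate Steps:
(-141 + 28)*30 = -113*30 = -3390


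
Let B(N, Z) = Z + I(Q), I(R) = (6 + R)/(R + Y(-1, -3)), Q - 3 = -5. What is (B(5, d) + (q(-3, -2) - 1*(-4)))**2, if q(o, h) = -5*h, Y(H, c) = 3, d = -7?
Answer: 121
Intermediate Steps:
Q = -2 (Q = 3 - 5 = -2)
I(R) = (6 + R)/(3 + R) (I(R) = (6 + R)/(R + 3) = (6 + R)/(3 + R))
B(N, Z) = 4 + Z (B(N, Z) = Z + (6 - 2)/(3 - 2) = Z + 4/1 = Z + 1*4 = Z + 4 = 4 + Z)
(B(5, d) + (q(-3, -2) - 1*(-4)))**2 = ((4 - 7) + (-5*(-2) - 1*(-4)))**2 = (-3 + (10 + 4))**2 = (-3 + 14)**2 = 11**2 = 121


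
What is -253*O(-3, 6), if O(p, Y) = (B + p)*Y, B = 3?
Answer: 0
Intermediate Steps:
O(p, Y) = Y*(3 + p) (O(p, Y) = (3 + p)*Y = Y*(3 + p))
-253*O(-3, 6) = -1518*(3 - 3) = -1518*0 = -253*0 = 0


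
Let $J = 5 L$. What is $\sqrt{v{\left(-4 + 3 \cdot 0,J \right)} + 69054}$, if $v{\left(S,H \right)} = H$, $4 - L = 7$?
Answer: $3 \sqrt{7671} \approx 262.75$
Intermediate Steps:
$L = -3$ ($L = 4 - 7 = -3$)
$J = -15$ ($J = 5 \left(-3\right) = -15$)
$\sqrt{v{\left(-4 + 3 \cdot 0,J \right)} + 69054} = \sqrt{-15 + 69054} = \sqrt{69039} = 3 \sqrt{7671}$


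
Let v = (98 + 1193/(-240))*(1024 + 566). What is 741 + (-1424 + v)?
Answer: 1177867/8 ≈ 1.4723e+5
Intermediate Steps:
v = 1183331/8 (v = (98 + 1193*(-1/240))*1590 = (98 - 1193/240)*1590 = (22327/240)*1590 = 1183331/8 ≈ 1.4792e+5)
741 + (-1424 + v) = 741 + (-1424 + 1183331/8) = 741 + 1171939/8 = 1177867/8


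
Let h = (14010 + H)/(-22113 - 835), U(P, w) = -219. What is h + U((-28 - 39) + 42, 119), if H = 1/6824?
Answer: -34390380529/156597152 ≈ -219.61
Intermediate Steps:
H = 1/6824 ≈ 0.00014654
h = -95604241/156597152 (h = (14010 + 1/6824)/(-22113 - 835) = (95604241/6824)/(-22948) = (95604241/6824)*(-1/22948) = -95604241/156597152 ≈ -0.61051)
h + U((-28 - 39) + 42, 119) = -95604241/156597152 - 219 = -34390380529/156597152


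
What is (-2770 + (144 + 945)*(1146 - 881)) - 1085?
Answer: 284730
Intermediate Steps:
(-2770 + (144 + 945)*(1146 - 881)) - 1085 = (-2770 + 1089*265) - 1085 = (-2770 + 288585) - 1085 = 285815 - 1085 = 284730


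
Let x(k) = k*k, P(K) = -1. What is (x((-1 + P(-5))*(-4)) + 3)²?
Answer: 4489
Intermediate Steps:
x(k) = k²
(x((-1 + P(-5))*(-4)) + 3)² = (((-1 - 1)*(-4))² + 3)² = ((-2*(-4))² + 3)² = (8² + 3)² = (64 + 3)² = 67² = 4489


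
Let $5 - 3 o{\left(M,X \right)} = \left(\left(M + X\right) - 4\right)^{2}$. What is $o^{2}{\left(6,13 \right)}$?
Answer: $\frac{48400}{9} \approx 5377.8$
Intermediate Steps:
$o{\left(M,X \right)} = \frac{5}{3} - \frac{\left(-4 + M + X\right)^{2}}{3}$ ($o{\left(M,X \right)} = \frac{5}{3} - \frac{\left(\left(M + X\right) - 4\right)^{2}}{3} = \frac{5}{3} - \frac{\left(-4 + M + X\right)^{2}}{3}$)
$o^{2}{\left(6,13 \right)} = \left(\frac{5}{3} - \frac{\left(-4 + 6 + 13\right)^{2}}{3}\right)^{2} = \left(\frac{5}{3} - \frac{15^{2}}{3}\right)^{2} = \left(\frac{5}{3} - 75\right)^{2} = \left(- \frac{220}{3}\right)^{2} = \frac{48400}{9}$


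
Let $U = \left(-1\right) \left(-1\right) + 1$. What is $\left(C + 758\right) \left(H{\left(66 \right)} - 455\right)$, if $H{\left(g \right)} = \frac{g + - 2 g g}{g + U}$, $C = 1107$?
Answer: $- \frac{36913945}{34} \approx -1.0857 \cdot 10^{6}$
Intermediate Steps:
$U = 2$ ($U = 1 + 1 = 2$)
$H{\left(g \right)} = \frac{g - 2 g^{2}}{2 + g}$ ($H{\left(g \right)} = \frac{g + - 2 g g}{g + 2} = \frac{g - 2 g^{2}}{2 + g}$)
$\left(C + 758\right) \left(H{\left(66 \right)} - 455\right) = \left(1107 + 758\right) \left(\frac{66 \left(1 - 132\right)}{2 + 66} - 455\right) = 1865 \left(\frac{66 \left(1 - 132\right)}{68} - 455\right) = 1865 \left(66 \cdot \frac{1}{68} \left(-131\right) - 455\right) = 1865 \left(- \frac{4323}{34} - 455\right) = 1865 \left(- \frac{19793}{34}\right) = - \frac{36913945}{34}$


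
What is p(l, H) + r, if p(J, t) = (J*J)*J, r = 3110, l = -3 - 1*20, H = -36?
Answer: -9057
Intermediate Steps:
l = -23 (l = -3 - 20 = -23)
p(J, t) = J**3 (p(J, t) = J**2*J = J**3)
p(l, H) + r = (-23)**3 + 3110 = -12167 + 3110 = -9057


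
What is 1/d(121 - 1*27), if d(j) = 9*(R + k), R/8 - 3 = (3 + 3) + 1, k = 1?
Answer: 1/729 ≈ 0.0013717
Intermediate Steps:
R = 80 (R = 24 + 8*((3 + 3) + 1) = 24 + 8*(6 + 1) = 24 + 8*7 = 24 + 56 = 80)
d(j) = 729 (d(j) = 9*(80 + 1) = 9*81 = 729)
1/d(121 - 1*27) = 1/729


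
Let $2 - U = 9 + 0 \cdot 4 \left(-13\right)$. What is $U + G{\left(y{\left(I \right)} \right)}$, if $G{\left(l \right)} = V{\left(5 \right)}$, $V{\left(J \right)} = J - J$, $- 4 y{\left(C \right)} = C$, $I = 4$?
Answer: $-7$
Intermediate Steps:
$y{\left(C \right)} = - \frac{C}{4}$
$U = -7$ ($U = 2 - \left(9 + 0 \cdot 4 \left(-13\right)\right) = 2 - \left(9 + 0 \left(-13\right)\right) = 2 - \left(9 + 0\right) = 2 - 9 = -7$)
$V{\left(J \right)} = 0$
$G{\left(l \right)} = 0$
$U + G{\left(y{\left(I \right)} \right)} = -7 + 0 = -7$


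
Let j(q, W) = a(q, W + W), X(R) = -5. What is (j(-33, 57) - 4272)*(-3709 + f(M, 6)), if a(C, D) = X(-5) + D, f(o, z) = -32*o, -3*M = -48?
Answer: 17572023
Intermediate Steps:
M = 16 (M = -⅓*(-48) = 16)
a(C, D) = -5 + D
j(q, W) = -5 + 2*W (j(q, W) = -5 + (W + W) = -5 + 2*W)
(j(-33, 57) - 4272)*(-3709 + f(M, 6)) = ((-5 + 2*57) - 4272)*(-3709 - 32*16) = ((-5 + 114) - 4272)*(-3709 - 512) = (109 - 4272)*(-4221) = -4163*(-4221) = 17572023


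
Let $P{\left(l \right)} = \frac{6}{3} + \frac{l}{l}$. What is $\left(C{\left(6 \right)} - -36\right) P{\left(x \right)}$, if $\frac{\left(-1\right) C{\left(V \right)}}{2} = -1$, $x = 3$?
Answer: $114$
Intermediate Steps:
$C{\left(V \right)} = 2$ ($C{\left(V \right)} = \left(-2\right) \left(-1\right) = 2$)
$P{\left(l \right)} = 3$ ($P{\left(l \right)} = 6 \cdot \frac{1}{3} + 1 = 2 + 1 = 3$)
$\left(C{\left(6 \right)} - -36\right) P{\left(x \right)} = \left(2 - -36\right) 3 = \left(2 + 36\right) 3 = 38 \cdot 3 = 114$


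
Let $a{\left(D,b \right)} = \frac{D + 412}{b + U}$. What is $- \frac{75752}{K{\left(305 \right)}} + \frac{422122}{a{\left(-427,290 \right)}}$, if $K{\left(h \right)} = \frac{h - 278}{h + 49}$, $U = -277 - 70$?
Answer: $\frac{27489182}{45} \approx 6.1087 \cdot 10^{5}$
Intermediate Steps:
$U = -347$ ($U = -277 - 70 = -347$)
$a{\left(D,b \right)} = \frac{412 + D}{-347 + b}$ ($a{\left(D,b \right)} = \frac{D + 412}{b - 347} = \frac{412 + D}{-347 + b}$)
$K{\left(h \right)} = \frac{-278 + h}{49 + h}$
$- \frac{75752}{K{\left(305 \right)}} + \frac{422122}{a{\left(-427,290 \right)}} = - \frac{75752}{\frac{1}{49 + 305} \left(-278 + 305\right)} + \frac{422122}{\frac{1}{-347 + 290} \left(412 - 427\right)} = - \frac{75752}{\frac{1}{354} \cdot 27} + \frac{422122}{\frac{1}{-57} \left(-15\right)} = - \frac{75752}{\frac{1}{354} \cdot 27} + \frac{422122}{\left(- \frac{1}{57}\right) \left(-15\right)} = - \frac{75752}{\frac{9}{118}} + \frac{422122}{\frac{5}{19}} = \left(-75752\right) \frac{118}{9} + 422122 \cdot \frac{19}{5} = - \frac{8938736}{9} + \frac{8020318}{5} = \frac{27489182}{45}$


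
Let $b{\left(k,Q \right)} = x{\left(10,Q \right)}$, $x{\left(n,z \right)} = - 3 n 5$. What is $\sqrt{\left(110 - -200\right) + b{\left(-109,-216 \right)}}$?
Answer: $4 \sqrt{10} \approx 12.649$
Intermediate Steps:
$x{\left(n,z \right)} = - 15 n$ ($x{\left(n,z \right)} = - 3 \cdot 5 n = - 15 n$)
$b{\left(k,Q \right)} = -150$ ($b{\left(k,Q \right)} = \left(-15\right) 10 = -150$)
$\sqrt{\left(110 - -200\right) + b{\left(-109,-216 \right)}} = \sqrt{\left(110 - -200\right) - 150} = \sqrt{\left(110 + 200\right) - 150} = \sqrt{310 - 150} = \sqrt{160} = 4 \sqrt{10}$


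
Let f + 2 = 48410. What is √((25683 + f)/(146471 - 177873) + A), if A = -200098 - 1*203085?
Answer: I*√397575278683114/31402 ≈ 634.97*I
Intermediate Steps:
f = 48408 (f = -2 + 48410 = 48408)
A = -403183 (A = -200098 - 203085 = -403183)
√((25683 + f)/(146471 - 177873) + A) = √((25683 + 48408)/(146471 - 177873) - 403183) = √(74091/(-31402) - 403183) = √(74091*(-1/31402) - 403183) = √(-74091/31402 - 403183) = √(-12660826657/31402) = I*√397575278683114/31402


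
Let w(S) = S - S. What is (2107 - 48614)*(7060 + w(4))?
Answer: -328339420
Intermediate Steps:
w(S) = 0
(2107 - 48614)*(7060 + w(4)) = (2107 - 48614)*(7060 + 0) = -46507*7060 = -328339420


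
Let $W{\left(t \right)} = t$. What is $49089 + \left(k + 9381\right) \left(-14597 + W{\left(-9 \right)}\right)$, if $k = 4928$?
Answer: $-208948165$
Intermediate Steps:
$49089 + \left(k + 9381\right) \left(-14597 + W{\left(-9 \right)}\right) = 49089 + \left(4928 + 9381\right) \left(-14597 - 9\right) = 49089 + 14309 \left(-14606\right) = 49089 - 208997254 = -208948165$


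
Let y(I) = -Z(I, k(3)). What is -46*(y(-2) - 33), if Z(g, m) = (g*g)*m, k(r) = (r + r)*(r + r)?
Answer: 8142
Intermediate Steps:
k(r) = 4*r² (k(r) = (2*r)*(2*r) = 4*r²)
Z(g, m) = m*g² (Z(g, m) = g²*m = m*g²)
y(I) = -36*I² (y(I) = -4*3²*I² = -4*9*I² = -36*I²)
-46*(y(-2) - 33) = -46*(-36*(-2)² - 33) = -46*(-36*4 - 33) = -46*(-144 - 33) = -46*(-177) = 8142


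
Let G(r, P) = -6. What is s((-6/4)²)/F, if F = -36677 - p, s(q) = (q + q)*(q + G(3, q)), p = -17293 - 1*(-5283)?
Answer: 135/197336 ≈ 0.00068411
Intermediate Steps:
p = -12010 (p = -17293 + 5283 = -12010)
s(q) = 2*q*(-6 + q) (s(q) = (q + q)*(q - 6) = (2*q)*(-6 + q) = 2*q*(-6 + q))
F = -24667 (F = -36677 - 1*(-12010) = -36677 + 12010 = -24667)
s((-6/4)²)/F = (2*(-6/4)²*(-6 + (-6/4)²))/(-24667) = (2*(-6*¼)²*(-6 + (-6*¼)²))*(-1/24667) = (2*(-3/2)²*(-6 + (-3/2)²))*(-1/24667) = (2*(9/4)*(-6 + 9/4))*(-1/24667) = (2*(9/4)*(-15/4))*(-1/24667) = -135/8*(-1/24667) = 135/197336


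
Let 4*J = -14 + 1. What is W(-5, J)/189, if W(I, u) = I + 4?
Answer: -1/189 ≈ -0.0052910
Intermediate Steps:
J = -13/4 (J = (-14 + 1)/4 = (1/4)*(-13) = -13/4 ≈ -3.2500)
W(I, u) = 4 + I
W(-5, J)/189 = (4 - 5)/189 = -1*1/189 = -1/189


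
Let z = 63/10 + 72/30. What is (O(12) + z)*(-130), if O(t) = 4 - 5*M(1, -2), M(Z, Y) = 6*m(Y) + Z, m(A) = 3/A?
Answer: -6851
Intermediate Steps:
z = 87/10 (z = 63*(⅒) + 72*(1/30) = 63/10 + 12/5 = 87/10 ≈ 8.7000)
M(Z, Y) = Z + 18/Y (M(Z, Y) = 6*(3/Y) + Z = 18/Y + Z = Z + 18/Y)
O(t) = 44 (O(t) = 4 - 5*(1 + 18/(-2)) = 4 - 5*(1 + 18*(-½)) = 4 - 5*(1 - 9) = 4 - 5*(-8) = 4 + 40 = 44)
(O(12) + z)*(-130) = (44 + 87/10)*(-130) = (527/10)*(-130) = -6851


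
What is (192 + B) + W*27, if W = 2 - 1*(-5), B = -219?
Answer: 162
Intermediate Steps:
W = 7 (W = 2 + 5 = 7)
(192 + B) + W*27 = (192 - 219) + 7*27 = -27 + 189 = 162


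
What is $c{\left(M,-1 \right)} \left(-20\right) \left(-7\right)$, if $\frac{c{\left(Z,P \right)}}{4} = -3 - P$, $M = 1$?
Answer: $-1120$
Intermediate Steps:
$c{\left(Z,P \right)} = -12 - 4 P$ ($c{\left(Z,P \right)} = 4 \left(-3 - P\right) = -12 - 4 P$)
$c{\left(M,-1 \right)} \left(-20\right) \left(-7\right) = \left(-12 - -4\right) \left(-20\right) \left(-7\right) = \left(-12 + 4\right) \left(-20\right) \left(-7\right) = \left(-8\right) \left(-20\right) \left(-7\right) = 160 \left(-7\right) = -1120$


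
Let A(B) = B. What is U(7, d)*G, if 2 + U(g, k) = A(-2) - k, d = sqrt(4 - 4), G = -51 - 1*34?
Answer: 340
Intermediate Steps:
G = -85 (G = -51 - 34 = -85)
d = 0 (d = sqrt(0) = 0)
U(g, k) = -4 - k (U(g, k) = -2 + (-2 - k) = -4 - k)
U(7, d)*G = (-4 - 1*0)*(-85) = (-4 + 0)*(-85) = -4*(-85) = 340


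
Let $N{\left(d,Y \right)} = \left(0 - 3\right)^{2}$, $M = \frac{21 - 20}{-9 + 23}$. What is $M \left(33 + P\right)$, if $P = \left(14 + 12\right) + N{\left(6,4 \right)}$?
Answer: $\frac{34}{7} \approx 4.8571$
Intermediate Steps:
$M = \frac{1}{14}$ ($M = 1 \cdot \frac{1}{14} = \frac{1}{14} \approx 0.071429$)
$N{\left(d,Y \right)} = 9$ ($N{\left(d,Y \right)} = \left(-3\right)^{2} = 9$)
$P = 35$ ($P = \left(14 + 12\right) + 9 = 26 + 9 = 35$)
$M \left(33 + P\right) = \frac{33 + 35}{14} = \frac{1}{14} \cdot 68 = \frac{34}{7}$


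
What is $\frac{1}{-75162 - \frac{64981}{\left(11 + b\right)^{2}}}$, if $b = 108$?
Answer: $- \frac{2023}{152062009} \approx -1.3304 \cdot 10^{-5}$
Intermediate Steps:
$\frac{1}{-75162 - \frac{64981}{\left(11 + b\right)^{2}}} = \frac{1}{-75162 - \frac{64981}{\left(11 + 108\right)^{2}}} = \frac{1}{-75162 - \frac{64981}{119^{2}}} = \frac{1}{-75162 - \frac{64981}{14161}} = \frac{1}{-75162 - \frac{9283}{2023}} = \frac{1}{- \frac{152062009}{2023}} = - \frac{2023}{152062009}$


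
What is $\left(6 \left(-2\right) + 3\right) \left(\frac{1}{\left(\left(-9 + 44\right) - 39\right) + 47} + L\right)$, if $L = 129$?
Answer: $- \frac{49932}{43} \approx -1161.2$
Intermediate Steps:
$\left(6 \left(-2\right) + 3\right) \left(\frac{1}{\left(\left(-9 + 44\right) - 39\right) + 47} + L\right) = \left(6 \left(-2\right) + 3\right) \left(\frac{1}{\left(\left(-9 + 44\right) - 39\right) + 47} + 129\right) = \left(-12 + 3\right) \left(\frac{1}{\left(35 - 39\right) + 47} + 129\right) = - 9 \left(\frac{1}{-4 + 47} + 129\right) = - 9 \left(\frac{1}{43} + 129\right) = \left(-9\right) \frac{5548}{43} = - \frac{49932}{43}$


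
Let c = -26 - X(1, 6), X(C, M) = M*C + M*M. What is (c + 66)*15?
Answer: -30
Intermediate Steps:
X(C, M) = M² + C*M (X(C, M) = C*M + M² = M² + C*M)
c = -68 (c = -26 - 6*(1 + 6) = -26 - 6*7 = -26 - 1*42 = -26 - 42 = -68)
(c + 66)*15 = (-68 + 66)*15 = -2*15 = -30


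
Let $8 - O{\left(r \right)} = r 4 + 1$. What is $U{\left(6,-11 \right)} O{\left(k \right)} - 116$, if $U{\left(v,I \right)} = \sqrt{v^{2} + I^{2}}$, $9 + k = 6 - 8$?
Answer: $-116 + 51 \sqrt{157} \approx 523.03$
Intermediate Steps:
$k = -11$ ($k = -9 + \left(6 - 8\right) = -9 - 2 = -11$)
$O{\left(r \right)} = 7 - 4 r$ ($O{\left(r \right)} = 8 - \left(r 4 + 1\right) = 8 - \left(4 r + 1\right) = 8 - \left(1 + 4 r\right) = 7 - 4 r$)
$U{\left(v,I \right)} = \sqrt{I^{2} + v^{2}}$
$U{\left(6,-11 \right)} O{\left(k \right)} - 116 = \sqrt{\left(-11\right)^{2} + 6^{2}} \left(7 - -44\right) - 116 = \sqrt{121 + 36} \left(7 + 44\right) - 116 = \sqrt{157} \cdot 51 - 116 = 51 \sqrt{157} - 116 = -116 + 51 \sqrt{157}$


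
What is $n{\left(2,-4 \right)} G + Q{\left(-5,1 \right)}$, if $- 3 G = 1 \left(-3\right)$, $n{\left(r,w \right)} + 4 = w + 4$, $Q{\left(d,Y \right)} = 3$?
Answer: $-1$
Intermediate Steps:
$n{\left(r,w \right)} = w$ ($n{\left(r,w \right)} = -4 + \left(w + 4\right) = -4 + \left(4 + w\right) = w$)
$G = 1$ ($G = - \frac{1 \left(-3\right)}{3} = \left(- \frac{1}{3}\right) \left(-3\right) = 1$)
$n{\left(2,-4 \right)} G + Q{\left(-5,1 \right)} = \left(-4\right) 1 + 3 = -4 + 3 = -1$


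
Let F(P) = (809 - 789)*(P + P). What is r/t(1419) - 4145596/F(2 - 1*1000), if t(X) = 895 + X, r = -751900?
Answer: -2552867357/11546860 ≈ -221.09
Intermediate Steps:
F(P) = 40*P (F(P) = 20*(2*P) = 40*P)
r/t(1419) - 4145596/F(2 - 1*1000) = -751900/(895 + 1419) - 4145596*1/(40*(2 - 1*1000)) = -751900/2314 - 4145596*1/(40*(2 - 1000)) = -751900*1/2314 - 4145596/(40*(-998)) = -375950/1157 - 4145596/(-39920) = -375950/1157 - 4145596*(-1/39920) = -375950/1157 + 1036399/9980 = -2552867357/11546860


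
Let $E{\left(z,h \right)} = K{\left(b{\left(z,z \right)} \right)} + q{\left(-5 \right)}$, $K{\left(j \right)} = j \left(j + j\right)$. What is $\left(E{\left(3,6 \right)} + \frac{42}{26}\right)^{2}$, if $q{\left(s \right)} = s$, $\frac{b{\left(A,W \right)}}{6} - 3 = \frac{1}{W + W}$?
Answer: $\frac{87272964}{169} \approx 5.1641 \cdot 10^{5}$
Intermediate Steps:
$b{\left(A,W \right)} = 18 + \frac{3}{W}$ ($b{\left(A,W \right)} = 18 + \frac{6}{W + W} = 18 + \frac{6}{2 W} = 18 + 6 \frac{1}{2 W} = 18 + \frac{3}{W}$)
$K{\left(j \right)} = 2 j^{2}$ ($K{\left(j \right)} = j 2 j = 2 j^{2}$)
$E{\left(z,h \right)} = -5 + 2 \left(18 + \frac{3}{z}\right)^{2}$ ($E{\left(z,h \right)} = 2 \left(18 + \frac{3}{z}\right)^{2} - 5 = -5 + 2 \left(18 + \frac{3}{z}\right)^{2}$)
$\left(E{\left(3,6 \right)} + \frac{42}{26}\right)^{2} = \left(\left(643 + \frac{18}{9} + \frac{216}{3}\right) + \frac{42}{26}\right)^{2} = \left(\left(643 + 18 \cdot \frac{1}{9} + 216 \cdot \frac{1}{3}\right) + 42 \cdot \frac{1}{26}\right)^{2} = \left(\left(643 + 2 + 72\right) + \frac{21}{13}\right)^{2} = \left(717 + \frac{21}{13}\right)^{2} = \left(\frac{9342}{13}\right)^{2} = \frac{87272964}{169}$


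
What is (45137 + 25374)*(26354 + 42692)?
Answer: 4868502506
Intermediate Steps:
(45137 + 25374)*(26354 + 42692) = 70511*69046 = 4868502506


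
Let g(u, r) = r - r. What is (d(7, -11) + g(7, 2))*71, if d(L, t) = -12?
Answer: -852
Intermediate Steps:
g(u, r) = 0
(d(7, -11) + g(7, 2))*71 = (-12 + 0)*71 = -12*71 = -852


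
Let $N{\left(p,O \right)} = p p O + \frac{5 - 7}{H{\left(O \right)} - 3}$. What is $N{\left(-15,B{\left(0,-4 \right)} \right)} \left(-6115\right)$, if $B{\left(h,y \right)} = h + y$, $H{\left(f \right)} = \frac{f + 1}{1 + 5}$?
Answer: $\frac{38500040}{7} \approx 5.5 \cdot 10^{6}$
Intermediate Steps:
$H{\left(f \right)} = \frac{1}{6} + \frac{f}{6}$ ($H{\left(f \right)} = \frac{1 + f}{6} = \left(1 + f\right) \frac{1}{6} = \frac{1}{6} + \frac{f}{6}$)
$N{\left(p,O \right)} = - \frac{2}{- \frac{17}{6} + \frac{O}{6}} + O p^{2}$ ($N{\left(p,O \right)} = p p O + \frac{5 - 7}{\left(\frac{1}{6} + \frac{O}{6}\right) - 3} = p^{2} O - \frac{2}{- \frac{17}{6} + \frac{O}{6}} = O p^{2} - \frac{2}{- \frac{17}{6} + \frac{O}{6}} = - \frac{2}{- \frac{17}{6} + \frac{O}{6}} + O p^{2}$)
$N{\left(-15,B{\left(0,-4 \right)} \right)} \left(-6115\right) = \frac{-12 + \left(0 - 4\right)^{2} \left(-15\right)^{2} - 17 \left(0 - 4\right) \left(-15\right)^{2}}{-17 + \left(0 - 4\right)} \left(-6115\right) = \frac{-12 + \left(-4\right)^{2} \cdot 225 - \left(-68\right) 225}{-17 - 4} \left(-6115\right) = \frac{-12 + 16 \cdot 225 + 15300}{-21} \left(-6115\right) = - \frac{-12 + 3600 + 15300}{21} \left(-6115\right) = \left(- \frac{1}{21}\right) 18888 \left(-6115\right) = \left(- \frac{6296}{7}\right) \left(-6115\right) = \frac{38500040}{7}$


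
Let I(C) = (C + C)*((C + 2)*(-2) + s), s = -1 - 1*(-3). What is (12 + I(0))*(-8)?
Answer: -96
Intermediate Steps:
s = 2 (s = -1 + 3 = 2)
I(C) = 2*C*(-2 - 2*C) (I(C) = (C + C)*((C + 2)*(-2) + 2) = (2*C)*((2 + C)*(-2) + 2) = (2*C)*((-4 - 2*C) + 2) = (2*C)*(-2 - 2*C) = 2*C*(-2 - 2*C))
(12 + I(0))*(-8) = (12 - 4*0*(1 + 0))*(-8) = (12 - 4*0*1)*(-8) = (12 + 0)*(-8) = 12*(-8) = -96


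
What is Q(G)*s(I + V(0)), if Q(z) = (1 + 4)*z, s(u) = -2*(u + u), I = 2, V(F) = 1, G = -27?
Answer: 1620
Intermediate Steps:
s(u) = -4*u
Q(z) = 5*z
Q(G)*s(I + V(0)) = (5*(-27))*(-4*(2 + 1)) = -(-540)*3 = -135*(-12) = 1620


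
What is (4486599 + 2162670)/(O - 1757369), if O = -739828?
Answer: -2216423/832399 ≈ -2.6627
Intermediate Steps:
(4486599 + 2162670)/(O - 1757369) = (4486599 + 2162670)/(-739828 - 1757369) = 6649269/(-2497197) = 6649269*(-1/2497197) = -2216423/832399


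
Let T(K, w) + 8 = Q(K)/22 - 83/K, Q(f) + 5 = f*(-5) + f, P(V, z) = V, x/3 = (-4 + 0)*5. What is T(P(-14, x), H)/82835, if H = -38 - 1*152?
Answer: 19/6378295 ≈ 2.9789e-6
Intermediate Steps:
x = -60 (x = 3*((-4 + 0)*5) = 3*(-4*5) = 3*(-20) = -60)
Q(f) = -5 - 4*f (Q(f) = -5 + (f*(-5) + f) = -5 + (-5*f + f) = -5 - 4*f)
H = -190 (H = -38 - 152 = -190)
T(K, w) = -181/22 - 83/K - 2*K/11 (T(K, w) = -8 + ((-5 - 4*K)/22 - 83/K) = -8 + ((-5 - 4*K)*(1/22) - 83/K) = -8 + ((-5/22 - 2*K/11) - 83/K) = -8 + (-5/22 - 83/K - 2*K/11) = -181/22 - 83/K - 2*K/11)
T(P(-14, x), H)/82835 = ((1/22)*(-1826 - 14*(-181 - 4*(-14)))/(-14))/82835 = ((1/22)*(-1/14)*(-1826 - 14*(-181 + 56)))*(1/82835) = ((1/22)*(-1/14)*(-1826 - 14*(-125)))*(1/82835) = ((1/22)*(-1/14)*(-1826 + 1750))*(1/82835) = ((1/22)*(-1/14)*(-76))*(1/82835) = (19/77)*(1/82835) = 19/6378295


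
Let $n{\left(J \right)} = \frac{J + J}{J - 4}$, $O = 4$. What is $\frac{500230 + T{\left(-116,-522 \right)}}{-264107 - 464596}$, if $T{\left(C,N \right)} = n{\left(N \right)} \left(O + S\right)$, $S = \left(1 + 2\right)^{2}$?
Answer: $- \frac{131567276}{191648889} \approx -0.6865$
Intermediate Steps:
$S = 9$ ($S = 3^{2} = 9$)
$n{\left(J \right)} = \frac{2 J}{-4 + J}$
$T{\left(C,N \right)} = \frac{26 N}{-4 + N}$ ($T{\left(C,N \right)} = \frac{2 N}{-4 + N} \left(4 + 9\right) = \frac{2 N}{-4 + N} 13 = \frac{26 N}{-4 + N}$)
$\frac{500230 + T{\left(-116,-522 \right)}}{-264107 - 464596} = \frac{500230 + 26 \left(-522\right) \frac{1}{-4 - 522}}{-264107 - 464596} = \frac{500230 + 26 \left(-522\right) \frac{1}{-526}}{-728703} = \left(500230 + 26 \left(-522\right) \left(- \frac{1}{526}\right)\right) \left(- \frac{1}{728703}\right) = \left(500230 + \frac{6786}{263}\right) \left(- \frac{1}{728703}\right) = \frac{131567276}{263} \left(- \frac{1}{728703}\right) = - \frac{131567276}{191648889}$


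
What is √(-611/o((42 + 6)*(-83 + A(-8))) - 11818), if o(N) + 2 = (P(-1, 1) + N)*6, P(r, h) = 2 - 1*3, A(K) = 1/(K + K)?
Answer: 153*I*√289098330/23930 ≈ 108.71*I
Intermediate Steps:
A(K) = 1/(2*K)
P(r, h) = -1 (P(r, h) = 2 - 3 = -1)
o(N) = -8 + 6*N (o(N) = -2 + (-1 + N)*6 = -2 + (-6 + 6*N) = -8 + 6*N)
√(-611/o((42 + 6)*(-83 + A(-8))) - 11818) = √(-611/(-8 + 6*((42 + 6)*(-83 + (½)/(-8)))) - 11818) = √(-611/(-8 + 6*(48*(-83 + (½)*(-⅛)))) - 11818) = √(-611/(-8 + 6*(48*(-83 - 1/16))) - 11818) = √(-611/(-8 + 6*(48*(-1329/16))) - 11818) = √(-611/(-8 + 6*(-3987)) - 11818) = √(-611/(-8 - 23922) - 11818) = √(-611/(-23930) - 11818) = √(-611*(-1/23930) - 11818) = √(611/23930 - 11818) = √(-282804129/23930) = 153*I*√289098330/23930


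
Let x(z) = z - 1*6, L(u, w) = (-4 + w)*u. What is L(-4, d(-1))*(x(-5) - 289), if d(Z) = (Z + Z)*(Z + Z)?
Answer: 0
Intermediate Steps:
d(Z) = 4*Z² (d(Z) = (2*Z)*(2*Z) = 4*Z²)
L(u, w) = u*(-4 + w)
x(z) = -6 + z (x(z) = z - 6 = -6 + z)
L(-4, d(-1))*(x(-5) - 289) = (-4*(-4 + 4*(-1)²))*((-6 - 5) - 289) = (-4*(-4 + 4*1))*(-11 - 289) = -4*(-4 + 4)*(-300) = -4*0*(-300) = 0*(-300) = 0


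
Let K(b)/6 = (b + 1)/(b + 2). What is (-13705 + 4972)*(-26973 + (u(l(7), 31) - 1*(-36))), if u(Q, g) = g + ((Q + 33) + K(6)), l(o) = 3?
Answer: 938439447/4 ≈ 2.3461e+8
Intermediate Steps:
K(b) = 6*(1 + b)/(2 + b) (K(b) = 6*((b + 1)/(b + 2)) = 6*((1 + b)/(2 + b)) = 6*(1 + b)/(2 + b))
u(Q, g) = 153/4 + Q + g (u(Q, g) = g + ((Q + 33) + 6*(1 + 6)/(2 + 6)) = g + ((33 + Q) + 6*7/8) = g + ((33 + Q) + 6*(⅛)*7) = g + ((33 + Q) + 21/4) = g + (153/4 + Q) = 153/4 + Q + g)
(-13705 + 4972)*(-26973 + (u(l(7), 31) - 1*(-36))) = (-13705 + 4972)*(-26973 + ((153/4 + 3 + 31) - 1*(-36))) = -8733*(-26973 + (289/4 + 36)) = -8733*(-26973 + 433/4) = -8733*(-107459/4) = 938439447/4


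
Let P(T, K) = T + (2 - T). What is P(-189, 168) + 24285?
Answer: 24287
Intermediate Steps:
P(T, K) = 2
P(-189, 168) + 24285 = 2 + 24285 = 24287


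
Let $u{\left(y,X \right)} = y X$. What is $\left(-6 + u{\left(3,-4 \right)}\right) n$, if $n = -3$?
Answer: $54$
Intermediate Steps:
$u{\left(y,X \right)} = X y$
$\left(-6 + u{\left(3,-4 \right)}\right) n = \left(-6 - 12\right) \left(-3\right) = \left(-18\right) \left(-3\right) = 54$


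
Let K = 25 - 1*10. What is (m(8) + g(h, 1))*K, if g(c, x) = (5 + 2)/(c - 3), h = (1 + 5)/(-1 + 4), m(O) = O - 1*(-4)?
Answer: 75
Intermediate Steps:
m(O) = 4 + O (m(O) = O + 4 = 4 + O)
K = 15 (K = 25 - 10 = 15)
h = 2 (h = 6/3 = 6*(1/3) = 2)
g(c, x) = 7/(-3 + c)
(m(8) + g(h, 1))*K = ((4 + 8) + 7/(-3 + 2))*15 = (12 + 7/(-1))*15 = (12 + 7*(-1))*15 = (12 - 7)*15 = 5*15 = 75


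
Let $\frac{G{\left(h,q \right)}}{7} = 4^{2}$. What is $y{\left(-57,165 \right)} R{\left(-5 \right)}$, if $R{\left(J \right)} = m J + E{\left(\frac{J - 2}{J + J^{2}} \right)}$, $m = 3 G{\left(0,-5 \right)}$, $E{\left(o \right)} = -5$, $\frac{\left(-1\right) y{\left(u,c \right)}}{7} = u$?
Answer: $-672315$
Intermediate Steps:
$y{\left(u,c \right)} = - 7 u$
$G{\left(h,q \right)} = 112$ ($G{\left(h,q \right)} = 7 \cdot 4^{2} = 7 \cdot 16 = 112$)
$m = 336$ ($m = 3 \cdot 112 = 336$)
$R{\left(J \right)} = -5 + 336 J$ ($R{\left(J \right)} = 336 J - 5 = -5 + 336 J$)
$y{\left(-57,165 \right)} R{\left(-5 \right)} = \left(-7\right) \left(-57\right) \left(-5 + 336 \left(-5\right)\right) = 399 \left(-5 - 1680\right) = 399 \left(-1685\right) = -672315$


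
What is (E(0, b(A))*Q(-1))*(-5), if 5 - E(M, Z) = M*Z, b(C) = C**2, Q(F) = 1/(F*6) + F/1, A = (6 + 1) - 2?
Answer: 175/6 ≈ 29.167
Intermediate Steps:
A = 5 (A = 7 - 2 = 5)
Q(F) = F + 1/(6*F) (Q(F) = (1/6)/F + F*1 = 1/(6*F) + F = F + 1/(6*F))
E(M, Z) = 5 - M*Z
(E(0, b(A))*Q(-1))*(-5) = ((5 - 1*0*5**2)*(-1 + (1/6)/(-1)))*(-5) = ((5 - 1*0*25)*(-1 + (1/6)*(-1)))*(-5) = ((5 + 0)*(-1 - 1/6))*(-5) = (5*(-7/6))*(-5) = -35/6*(-5) = 175/6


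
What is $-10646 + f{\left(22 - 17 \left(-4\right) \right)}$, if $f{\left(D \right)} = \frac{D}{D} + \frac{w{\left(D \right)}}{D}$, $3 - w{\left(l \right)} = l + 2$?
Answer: $- \frac{958139}{90} \approx -10646.0$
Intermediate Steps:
$w{\left(l \right)} = 1 - l$ ($w{\left(l \right)} = 3 - \left(l + 2\right) = 3 - \left(2 + l\right) = 1 - l$)
$f{\left(D \right)} = 1 + \frac{1 - D}{D}$ ($f{\left(D \right)} = \frac{D}{D} + \frac{1 - D}{D} = 1 + \frac{1 - D}{D}$)
$-10646 + f{\left(22 - 17 \left(-4\right) \right)} = -10646 + \frac{1}{22 - 17 \left(-4\right)} = -10646 + \frac{1}{22 - -68} = -10646 + \frac{1}{22 + 68} = -10646 + \frac{1}{90} = - \frac{958139}{90}$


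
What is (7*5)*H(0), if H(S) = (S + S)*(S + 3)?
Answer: 0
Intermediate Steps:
H(S) = 2*S*(3 + S) (H(S) = (2*S)*(3 + S) = 2*S*(3 + S))
(7*5)*H(0) = (7*5)*(2*0*(3 + 0)) = 35*(2*0*3) = 35*0 = 0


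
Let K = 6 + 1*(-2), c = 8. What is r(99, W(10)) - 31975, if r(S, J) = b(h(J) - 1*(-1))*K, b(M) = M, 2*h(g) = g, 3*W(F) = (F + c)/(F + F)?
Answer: -159852/5 ≈ -31970.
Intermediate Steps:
W(F) = (8 + F)/(6*F) (W(F) = ((F + 8)/(F + F))/3 = ((8 + F)/((2*F)))/3 = ((8 + F)*(1/(2*F)))/3 = ((8 + F)/(2*F))/3 = (8 + F)/(6*F))
h(g) = g/2
K = 4 (K = 6 - 2 = 4)
r(S, J) = 4 + 2*J (r(S, J) = (J/2 - 1*(-1))*4 = (J/2 + 1)*4 = (1 + J/2)*4 = 4 + 2*J)
r(99, W(10)) - 31975 = (4 + 2*((⅙)*(8 + 10)/10)) - 31975 = (4 + 2*((⅙)*(⅒)*18)) - 31975 = (4 + 2*(3/10)) - 31975 = (4 + ⅗) - 31975 = 23/5 - 31975 = -159852/5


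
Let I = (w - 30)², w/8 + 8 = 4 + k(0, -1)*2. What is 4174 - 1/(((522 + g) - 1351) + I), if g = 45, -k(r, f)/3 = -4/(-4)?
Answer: 47232983/11316 ≈ 4174.0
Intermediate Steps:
k(r, f) = -3 (k(r, f) = -(-12)/(-4) = -(-12)*(-1)/4 = -3*1 = -3)
w = -80 (w = -64 + 8*(4 - 3*2) = -64 + 8*(4 - 6) = -64 + 8*(-2) = -64 - 16 = -80)
I = 12100 (I = (-80 - 30)² = (-110)² = 12100)
4174 - 1/(((522 + g) - 1351) + I) = 4174 - 1/(((522 + 45) - 1351) + 12100) = 4174 - 1/((567 - 1351) + 12100) = 4174 - 1/(-784 + 12100) = 4174 - 1/11316 = 47232983/11316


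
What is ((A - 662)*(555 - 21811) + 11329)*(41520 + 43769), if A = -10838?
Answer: 20849350555081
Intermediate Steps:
((A - 662)*(555 - 21811) + 11329)*(41520 + 43769) = ((-10838 - 662)*(555 - 21811) + 11329)*(41520 + 43769) = (-11500*(-21256) + 11329)*85289 = (244444000 + 11329)*85289 = 244455329*85289 = 20849350555081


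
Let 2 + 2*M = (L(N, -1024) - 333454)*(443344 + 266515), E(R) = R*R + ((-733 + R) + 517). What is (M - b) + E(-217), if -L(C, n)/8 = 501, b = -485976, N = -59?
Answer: -119774686298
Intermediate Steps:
L(C, n) = -4008 (L(C, n) = -8*501 = -4008)
E(R) = -216 + R + R² (E(R) = R² + (-216 + R) = -216 + R + R²)
M = -119775218930 (M = -1 + ((-4008 - 333454)*(443344 + 266515))/2 = -1 + (-337462*709859)/2 = -1 + (½)*(-239550437858) = -1 - 119775218929 = -119775218930)
(M - b) + E(-217) = (-119775218930 - 1*(-485976)) + (-216 - 217 + (-217)²) = (-119775218930 + 485976) + (-216 - 217 + 47089) = -119774732954 + 46656 = -119774686298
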